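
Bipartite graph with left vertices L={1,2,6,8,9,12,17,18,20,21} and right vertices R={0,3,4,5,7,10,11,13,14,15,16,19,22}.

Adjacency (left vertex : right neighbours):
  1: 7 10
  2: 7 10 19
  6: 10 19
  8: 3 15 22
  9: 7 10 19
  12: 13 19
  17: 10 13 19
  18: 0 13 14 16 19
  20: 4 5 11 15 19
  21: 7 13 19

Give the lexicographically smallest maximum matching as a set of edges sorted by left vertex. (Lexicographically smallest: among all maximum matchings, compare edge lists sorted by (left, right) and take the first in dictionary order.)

|M| = 7 (so the lex-smallest maximum matching has 7 edges)
process left vertices in ascending order; for each, take the smallest-labelled available neighbour that still permits 7 edges overall, or leave it unmatched if none does
lex-smallest matching: {1-7, 2-10, 6-19, 8-3, 12-13, 18-0, 20-4}

Lex-smallest maximum matching: {(1,7), (2,10), (6,19), (8,3), (12,13), (18,0), (20,4)}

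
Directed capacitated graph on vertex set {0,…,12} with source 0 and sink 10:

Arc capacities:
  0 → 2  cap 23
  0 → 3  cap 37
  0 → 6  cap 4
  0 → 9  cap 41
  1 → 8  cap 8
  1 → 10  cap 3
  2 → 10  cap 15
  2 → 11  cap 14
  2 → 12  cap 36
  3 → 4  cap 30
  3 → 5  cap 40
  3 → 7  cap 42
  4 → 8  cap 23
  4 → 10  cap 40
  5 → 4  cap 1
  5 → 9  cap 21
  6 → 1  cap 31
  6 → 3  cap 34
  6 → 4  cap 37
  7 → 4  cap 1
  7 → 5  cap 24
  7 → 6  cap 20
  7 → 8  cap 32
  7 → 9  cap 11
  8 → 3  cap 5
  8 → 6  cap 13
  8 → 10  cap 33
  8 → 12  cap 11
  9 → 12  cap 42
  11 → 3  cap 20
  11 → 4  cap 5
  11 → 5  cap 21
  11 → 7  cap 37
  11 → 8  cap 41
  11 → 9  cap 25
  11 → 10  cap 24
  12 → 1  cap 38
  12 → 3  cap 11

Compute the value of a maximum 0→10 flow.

Maximum flow value: 86

augment #1: 0→2→10 bottleneck 15, total now 15
augment #2: 0→2→11→10 bottleneck 8, total now 23
augment #3: 0→3→4→10 bottleneck 30, total now 53
augment #4: 0→6→1→10 bottleneck 3, total now 56
augment #5: 0→6→4→10 bottleneck 1, total now 57
augment #6: 0→3→5→4→10 bottleneck 1, total now 58
augment #7: 0→3→7→4→10 bottleneck 1, total now 59
augment #8: 0→3→7→8→10 bottleneck 5, total now 64
augment #9: 0→9→12→1→8→10 bottleneck 8, total now 72
augment #10: 0→9→12→1→6→4→10 bottleneck 3, total now 75
augment #11: 0→9→12→3→7→8→10 bottleneck 11, total now 86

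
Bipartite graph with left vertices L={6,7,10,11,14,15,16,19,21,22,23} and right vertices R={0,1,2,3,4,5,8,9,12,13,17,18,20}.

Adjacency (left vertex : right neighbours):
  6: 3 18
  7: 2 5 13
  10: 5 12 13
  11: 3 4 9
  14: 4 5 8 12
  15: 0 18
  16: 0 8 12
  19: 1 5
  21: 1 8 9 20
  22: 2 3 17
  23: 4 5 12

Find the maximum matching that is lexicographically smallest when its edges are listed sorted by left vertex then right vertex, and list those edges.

Lex-smallest maximum matching: {(6,3), (7,2), (10,5), (11,4), (14,8), (15,18), (16,0), (19,1), (21,9), (22,17), (23,12)}

|M| = 11 (so the lex-smallest maximum matching has 11 edges)
process left vertices in ascending order; for each, take the smallest-labelled available neighbour that still permits 11 edges overall, or leave it unmatched if none does
lex-smallest matching: {6-3, 7-2, 10-5, 11-4, 14-8, 15-18, 16-0, 19-1, 21-9, 22-17, 23-12}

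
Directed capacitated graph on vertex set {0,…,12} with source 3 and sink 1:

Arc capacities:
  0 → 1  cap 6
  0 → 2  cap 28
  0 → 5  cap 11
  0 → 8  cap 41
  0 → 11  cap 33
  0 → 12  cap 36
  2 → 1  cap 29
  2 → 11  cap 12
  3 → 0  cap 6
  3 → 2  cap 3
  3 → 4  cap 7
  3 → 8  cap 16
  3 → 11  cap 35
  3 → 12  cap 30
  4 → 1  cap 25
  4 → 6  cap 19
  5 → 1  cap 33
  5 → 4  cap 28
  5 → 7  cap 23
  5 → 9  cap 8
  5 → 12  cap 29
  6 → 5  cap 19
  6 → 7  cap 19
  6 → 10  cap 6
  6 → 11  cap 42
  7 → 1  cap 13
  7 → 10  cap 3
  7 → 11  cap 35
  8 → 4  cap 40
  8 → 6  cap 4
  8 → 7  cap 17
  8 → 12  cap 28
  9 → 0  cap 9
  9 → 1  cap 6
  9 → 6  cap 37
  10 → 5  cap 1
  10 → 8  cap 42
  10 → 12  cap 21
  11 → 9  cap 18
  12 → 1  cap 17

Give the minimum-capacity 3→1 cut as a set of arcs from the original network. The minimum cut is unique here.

Min-cut arcs: {(3,0), (3,2), (3,4), (3,8), (11,9), (12,1)} (total capacity 67)

augment #1: 3→0→1 push 6
augment #2: 3→2→1 push 3
augment #3: 3→4→1 push 7
augment #4: 3→12→1 push 17
augment #5: 3→8→4→1 push 16
augment #6: 3→11→9→1 push 6
augment #7: 3→11→9→0→2→1 push 9
augment #8: 3→11→9→6→5→1 push 3
max flow = 67; residual-reachable set from 3 gives S-side
cut edges (S→T): {(3,0), (3,2), (3,4), (3,8), (11,9), (12,1)} total cap 67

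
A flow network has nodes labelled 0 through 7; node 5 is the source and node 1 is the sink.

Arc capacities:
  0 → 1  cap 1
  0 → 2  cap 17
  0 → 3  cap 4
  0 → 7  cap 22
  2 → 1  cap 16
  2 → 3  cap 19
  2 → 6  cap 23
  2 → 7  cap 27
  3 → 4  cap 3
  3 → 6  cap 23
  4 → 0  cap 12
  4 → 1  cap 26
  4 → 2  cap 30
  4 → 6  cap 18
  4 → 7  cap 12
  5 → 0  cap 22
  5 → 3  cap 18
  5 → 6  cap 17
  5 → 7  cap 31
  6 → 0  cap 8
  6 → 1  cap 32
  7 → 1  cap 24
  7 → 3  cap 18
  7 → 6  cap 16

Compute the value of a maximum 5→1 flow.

augment #1: 5→0→1 bottleneck 1, total now 1
augment #2: 5→6→1 bottleneck 17, total now 18
augment #3: 5→7→1 bottleneck 24, total now 42
augment #4: 5→0→2→1 bottleneck 16, total now 58
augment #5: 5→3→4→1 bottleneck 3, total now 61
augment #6: 5→3→6→1 bottleneck 15, total now 76

Maximum flow value: 76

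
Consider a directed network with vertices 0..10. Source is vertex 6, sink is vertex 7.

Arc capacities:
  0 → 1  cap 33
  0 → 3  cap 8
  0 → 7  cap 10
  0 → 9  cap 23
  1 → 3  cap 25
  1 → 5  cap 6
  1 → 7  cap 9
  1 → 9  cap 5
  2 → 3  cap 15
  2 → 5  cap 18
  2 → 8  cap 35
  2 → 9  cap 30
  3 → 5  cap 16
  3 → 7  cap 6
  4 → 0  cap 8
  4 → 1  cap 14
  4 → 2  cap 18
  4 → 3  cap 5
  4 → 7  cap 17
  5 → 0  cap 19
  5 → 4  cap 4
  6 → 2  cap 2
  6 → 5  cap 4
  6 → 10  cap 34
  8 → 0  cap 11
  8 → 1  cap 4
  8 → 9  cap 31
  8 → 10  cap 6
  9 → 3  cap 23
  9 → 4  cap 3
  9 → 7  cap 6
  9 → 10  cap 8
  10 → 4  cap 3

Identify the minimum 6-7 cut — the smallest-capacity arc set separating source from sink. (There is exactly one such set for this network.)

augment #1: 6→2→3→7 push 2
augment #2: 6→5→0→7 push 4
augment #3: 6→10→4→7 push 3
max flow = 9; residual-reachable set from 6 gives S-side
cut edges (S→T): {(6,2), (6,5), (10,4)} total cap 9

Min-cut arcs: {(6,2), (6,5), (10,4)} (total capacity 9)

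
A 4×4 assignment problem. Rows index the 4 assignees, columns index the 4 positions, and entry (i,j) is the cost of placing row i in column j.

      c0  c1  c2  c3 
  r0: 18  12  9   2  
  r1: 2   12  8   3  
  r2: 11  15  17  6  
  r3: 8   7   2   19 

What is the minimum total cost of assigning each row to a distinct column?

optimal assignment: row0→col3 (cost 2), row1→col0 (cost 2), row2→col1 (cost 15), row3→col2 (cost 2)
total = 2 + 2 + 15 + 2 = 21

Minimum assignment cost: 21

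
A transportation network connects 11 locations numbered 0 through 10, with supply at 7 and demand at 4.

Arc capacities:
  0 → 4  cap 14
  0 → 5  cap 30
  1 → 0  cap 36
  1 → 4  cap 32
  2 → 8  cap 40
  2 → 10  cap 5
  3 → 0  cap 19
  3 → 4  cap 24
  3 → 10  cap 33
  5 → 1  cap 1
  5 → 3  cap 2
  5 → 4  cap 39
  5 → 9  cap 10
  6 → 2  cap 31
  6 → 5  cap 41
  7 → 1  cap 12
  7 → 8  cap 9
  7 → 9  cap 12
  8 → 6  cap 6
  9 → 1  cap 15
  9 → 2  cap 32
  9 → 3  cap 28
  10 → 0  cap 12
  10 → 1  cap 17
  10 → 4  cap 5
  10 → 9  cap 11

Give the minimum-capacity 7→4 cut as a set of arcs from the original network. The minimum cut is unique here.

Min-cut arcs: {(7,1), (7,9), (8,6)} (total capacity 30)

augment #1: 7→1→4 push 12
augment #2: 7→9→1→4 push 12
augment #3: 7→8→6→5→4 push 6
max flow = 30; residual-reachable set from 7 gives S-side
cut edges (S→T): {(7,1), (7,9), (8,6)} total cap 30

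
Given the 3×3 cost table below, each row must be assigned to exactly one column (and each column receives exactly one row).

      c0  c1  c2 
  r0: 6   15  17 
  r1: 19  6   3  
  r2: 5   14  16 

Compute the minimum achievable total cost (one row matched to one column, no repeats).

Minimum assignment cost: 23

one of 2 optimal assignments: row0→col0 (cost 6), row1→col2 (cost 3), row2→col1 (cost 14)
total = 6 + 3 + 14 = 23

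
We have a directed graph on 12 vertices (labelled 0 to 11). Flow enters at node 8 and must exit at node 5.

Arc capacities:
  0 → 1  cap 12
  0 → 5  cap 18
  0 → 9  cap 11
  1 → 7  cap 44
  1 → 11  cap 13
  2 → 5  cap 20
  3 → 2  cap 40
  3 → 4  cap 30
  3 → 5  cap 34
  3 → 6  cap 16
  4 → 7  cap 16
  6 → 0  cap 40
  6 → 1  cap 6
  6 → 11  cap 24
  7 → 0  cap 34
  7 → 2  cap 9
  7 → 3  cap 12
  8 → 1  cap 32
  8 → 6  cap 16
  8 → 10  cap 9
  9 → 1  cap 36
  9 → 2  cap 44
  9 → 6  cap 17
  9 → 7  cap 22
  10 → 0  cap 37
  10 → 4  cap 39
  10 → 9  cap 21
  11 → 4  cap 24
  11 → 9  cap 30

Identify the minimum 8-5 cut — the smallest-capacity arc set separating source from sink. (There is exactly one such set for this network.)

Min-cut arcs: {(0,5), (2,5), (7,3)} (total capacity 50)

augment #1: 8→6→0→5 push 16
augment #2: 8→10→0→5 push 2
augment #3: 8→1→7→2→5 push 9
augment #4: 8→1→7→3→5 push 12
augment #5: 8→10→9→2→5 push 7
augment #6: 8→1→11→9→2→5 push 4
max flow = 50; residual-reachable set from 8 gives S-side
cut edges (S→T): {(0,5), (2,5), (7,3)} total cap 50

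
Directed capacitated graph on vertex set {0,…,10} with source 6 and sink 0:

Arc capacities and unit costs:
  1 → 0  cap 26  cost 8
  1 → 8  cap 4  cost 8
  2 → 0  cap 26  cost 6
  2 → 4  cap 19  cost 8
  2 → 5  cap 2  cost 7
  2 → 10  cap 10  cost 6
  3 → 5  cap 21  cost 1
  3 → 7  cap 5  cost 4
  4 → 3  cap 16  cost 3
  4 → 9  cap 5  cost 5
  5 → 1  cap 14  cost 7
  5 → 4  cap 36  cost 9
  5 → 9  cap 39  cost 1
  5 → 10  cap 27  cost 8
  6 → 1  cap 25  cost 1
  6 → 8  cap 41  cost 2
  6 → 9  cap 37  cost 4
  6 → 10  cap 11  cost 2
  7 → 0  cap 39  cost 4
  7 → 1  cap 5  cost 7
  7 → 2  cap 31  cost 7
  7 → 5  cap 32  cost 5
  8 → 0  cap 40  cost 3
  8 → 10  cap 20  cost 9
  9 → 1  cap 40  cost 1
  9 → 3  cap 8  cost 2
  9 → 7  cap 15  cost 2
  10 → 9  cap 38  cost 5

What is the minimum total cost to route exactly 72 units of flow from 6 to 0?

Minimum cost for 72 units: 495

shortest-cost path #1: 6→8→0 push 40 @ unit cost 5 (adds 200)
shortest-cost path #2: 6→1→0 push 25 @ unit cost 9 (adds 225)
shortest-cost path #3: 6→9→7→0 push 7 @ unit cost 10 (adds 70)
total cost = 495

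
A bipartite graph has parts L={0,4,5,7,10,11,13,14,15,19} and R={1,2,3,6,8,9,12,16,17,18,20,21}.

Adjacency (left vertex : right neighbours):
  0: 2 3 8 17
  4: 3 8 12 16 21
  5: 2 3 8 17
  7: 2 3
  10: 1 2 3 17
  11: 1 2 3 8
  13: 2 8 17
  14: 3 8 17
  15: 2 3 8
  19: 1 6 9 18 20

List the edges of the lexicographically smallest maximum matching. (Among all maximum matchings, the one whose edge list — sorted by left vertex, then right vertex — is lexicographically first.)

|M| = 7 (so the lex-smallest maximum matching has 7 edges)
process left vertices in ascending order; for each, take the smallest-labelled available neighbour that still permits 7 edges overall, or leave it unmatched if none does
lex-smallest matching: {0-2, 4-12, 5-3, 10-1, 11-8, 13-17, 19-6}

Lex-smallest maximum matching: {(0,2), (4,12), (5,3), (10,1), (11,8), (13,17), (19,6)}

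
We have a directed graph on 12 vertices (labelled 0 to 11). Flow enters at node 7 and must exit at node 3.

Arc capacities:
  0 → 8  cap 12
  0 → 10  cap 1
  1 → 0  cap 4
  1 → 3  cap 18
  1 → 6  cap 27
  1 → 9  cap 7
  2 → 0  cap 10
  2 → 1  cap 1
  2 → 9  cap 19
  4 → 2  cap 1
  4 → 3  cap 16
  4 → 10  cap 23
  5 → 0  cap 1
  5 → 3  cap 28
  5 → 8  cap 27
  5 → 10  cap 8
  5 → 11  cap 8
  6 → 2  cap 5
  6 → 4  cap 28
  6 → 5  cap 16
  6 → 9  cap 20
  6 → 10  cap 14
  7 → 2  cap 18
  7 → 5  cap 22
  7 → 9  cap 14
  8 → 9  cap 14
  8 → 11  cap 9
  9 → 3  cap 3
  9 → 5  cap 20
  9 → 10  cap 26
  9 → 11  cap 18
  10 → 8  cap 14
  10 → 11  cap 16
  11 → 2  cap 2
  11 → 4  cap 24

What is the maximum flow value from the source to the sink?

Maximum flow value: 48

augment #1: 7→5→3 bottleneck 22, total now 22
augment #2: 7→9→3 bottleneck 3, total now 25
augment #3: 7→2→1→3 bottleneck 1, total now 26
augment #4: 7→9→5→3 bottleneck 6, total now 32
augment #5: 7→9→11→4→3 bottleneck 5, total now 37
augment #6: 7→2→9→11→4→3 bottleneck 11, total now 48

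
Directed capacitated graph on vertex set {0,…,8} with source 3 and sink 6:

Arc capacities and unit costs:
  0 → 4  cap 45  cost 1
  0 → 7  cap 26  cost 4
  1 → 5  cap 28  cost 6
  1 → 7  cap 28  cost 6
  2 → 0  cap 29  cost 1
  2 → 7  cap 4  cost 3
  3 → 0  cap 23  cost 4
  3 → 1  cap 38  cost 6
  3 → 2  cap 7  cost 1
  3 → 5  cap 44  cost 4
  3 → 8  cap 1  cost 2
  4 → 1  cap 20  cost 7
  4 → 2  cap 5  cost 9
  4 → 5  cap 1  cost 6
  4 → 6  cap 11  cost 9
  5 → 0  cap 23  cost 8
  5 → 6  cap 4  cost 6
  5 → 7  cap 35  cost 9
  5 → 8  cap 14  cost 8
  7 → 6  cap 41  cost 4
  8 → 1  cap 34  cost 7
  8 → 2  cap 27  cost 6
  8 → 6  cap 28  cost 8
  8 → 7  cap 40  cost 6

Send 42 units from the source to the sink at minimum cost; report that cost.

Minimum cost for 42 units: 500

shortest-cost path #1: 3→2→7→6 push 4 @ unit cost 8 (adds 32)
shortest-cost path #2: 3→5→6 push 4 @ unit cost 10 (adds 40)
shortest-cost path #3: 3→8→6 push 1 @ unit cost 10 (adds 10)
shortest-cost path #4: 3→2→0→7→6 push 3 @ unit cost 10 (adds 30)
shortest-cost path #5: 3→0→7→6 push 23 @ unit cost 12 (adds 276)
shortest-cost path #6: 3→1→7→6 push 7 @ unit cost 16 (adds 112)
total cost = 500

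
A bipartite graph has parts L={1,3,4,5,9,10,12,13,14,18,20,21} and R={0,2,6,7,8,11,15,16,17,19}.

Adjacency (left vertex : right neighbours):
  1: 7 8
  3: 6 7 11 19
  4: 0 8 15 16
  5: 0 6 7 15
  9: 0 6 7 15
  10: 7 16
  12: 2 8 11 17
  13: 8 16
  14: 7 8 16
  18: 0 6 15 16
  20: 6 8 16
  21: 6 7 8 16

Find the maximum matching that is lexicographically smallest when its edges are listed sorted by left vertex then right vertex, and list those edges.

|M| = 8 (so the lex-smallest maximum matching has 8 edges)
process left vertices in ascending order; for each, take the smallest-labelled available neighbour that still permits 8 edges overall, or leave it unmatched if none does
lex-smallest matching: {1-7, 3-11, 4-0, 5-6, 9-15, 10-16, 12-2, 13-8}

Lex-smallest maximum matching: {(1,7), (3,11), (4,0), (5,6), (9,15), (10,16), (12,2), (13,8)}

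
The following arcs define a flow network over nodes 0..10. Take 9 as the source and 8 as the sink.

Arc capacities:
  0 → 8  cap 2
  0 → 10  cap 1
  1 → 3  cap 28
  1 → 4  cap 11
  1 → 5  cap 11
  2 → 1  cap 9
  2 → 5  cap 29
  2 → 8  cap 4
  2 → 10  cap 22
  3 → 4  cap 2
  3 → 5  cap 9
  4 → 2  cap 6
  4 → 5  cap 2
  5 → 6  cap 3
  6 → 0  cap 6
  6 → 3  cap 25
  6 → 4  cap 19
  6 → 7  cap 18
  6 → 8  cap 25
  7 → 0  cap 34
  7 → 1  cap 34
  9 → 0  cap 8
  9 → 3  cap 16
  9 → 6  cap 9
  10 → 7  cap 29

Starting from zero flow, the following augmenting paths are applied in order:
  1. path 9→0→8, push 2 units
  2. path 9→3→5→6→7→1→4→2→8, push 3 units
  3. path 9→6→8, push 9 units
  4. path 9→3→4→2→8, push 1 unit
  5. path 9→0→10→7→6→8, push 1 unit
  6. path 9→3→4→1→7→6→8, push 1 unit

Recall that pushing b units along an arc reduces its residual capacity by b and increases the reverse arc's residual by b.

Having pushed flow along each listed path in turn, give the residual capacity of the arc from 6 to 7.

Residual capacity of (6,7): 17

after path 1 (9→0→8, push 2): res(6,7)=18
after path 2 (9→3→5→6→7→1→4→2→8, push 3): res(6,7)=15
after path 3 (9→6→8, push 9): res(6,7)=15
after path 4 (9→3→4→2→8, push 1): res(6,7)=15
after path 5 (9→0→10→7→6→8, push 1): res(6,7)=16
after path 6 (9→3→4→1→7→6→8, push 1): res(6,7)=17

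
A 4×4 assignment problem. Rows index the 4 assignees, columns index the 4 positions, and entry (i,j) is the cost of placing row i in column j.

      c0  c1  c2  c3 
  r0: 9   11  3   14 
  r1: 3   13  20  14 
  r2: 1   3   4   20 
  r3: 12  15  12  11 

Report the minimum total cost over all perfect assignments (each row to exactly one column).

optimal assignment: row0→col2 (cost 3), row1→col0 (cost 3), row2→col1 (cost 3), row3→col3 (cost 11)
total = 3 + 3 + 3 + 11 = 20

Minimum assignment cost: 20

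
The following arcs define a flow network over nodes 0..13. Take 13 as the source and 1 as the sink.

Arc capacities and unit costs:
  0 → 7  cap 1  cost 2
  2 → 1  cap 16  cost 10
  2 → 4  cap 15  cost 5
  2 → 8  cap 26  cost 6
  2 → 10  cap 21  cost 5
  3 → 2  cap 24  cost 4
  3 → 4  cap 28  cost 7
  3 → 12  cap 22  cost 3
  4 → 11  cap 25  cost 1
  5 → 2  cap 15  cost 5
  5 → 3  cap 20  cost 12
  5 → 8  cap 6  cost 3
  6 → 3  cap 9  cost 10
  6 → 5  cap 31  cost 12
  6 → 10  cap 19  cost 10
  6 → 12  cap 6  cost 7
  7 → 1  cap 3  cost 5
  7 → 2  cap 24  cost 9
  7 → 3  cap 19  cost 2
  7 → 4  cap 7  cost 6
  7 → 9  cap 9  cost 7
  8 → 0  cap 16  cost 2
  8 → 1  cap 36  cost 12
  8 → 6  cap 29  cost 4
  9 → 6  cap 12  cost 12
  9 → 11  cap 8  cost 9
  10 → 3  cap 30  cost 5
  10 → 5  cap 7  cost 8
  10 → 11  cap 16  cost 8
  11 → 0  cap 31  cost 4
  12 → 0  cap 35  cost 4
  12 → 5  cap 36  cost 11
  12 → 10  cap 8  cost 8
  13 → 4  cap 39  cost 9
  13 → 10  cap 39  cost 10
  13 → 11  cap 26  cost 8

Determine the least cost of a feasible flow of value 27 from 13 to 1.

Minimum cost for 27 units: 829

shortest-cost path #1: 13→11→0→7→1 push 1 @ unit cost 19 (adds 19)
shortest-cost path #2: 13→10→3→2→1 push 16 @ unit cost 29 (adds 464)
shortest-cost path #3: 13→10→5→8→1 push 6 @ unit cost 33 (adds 198)
shortest-cost path #4: 13→10→3→2→8→1 push 4 @ unit cost 37 (adds 148)
total cost = 829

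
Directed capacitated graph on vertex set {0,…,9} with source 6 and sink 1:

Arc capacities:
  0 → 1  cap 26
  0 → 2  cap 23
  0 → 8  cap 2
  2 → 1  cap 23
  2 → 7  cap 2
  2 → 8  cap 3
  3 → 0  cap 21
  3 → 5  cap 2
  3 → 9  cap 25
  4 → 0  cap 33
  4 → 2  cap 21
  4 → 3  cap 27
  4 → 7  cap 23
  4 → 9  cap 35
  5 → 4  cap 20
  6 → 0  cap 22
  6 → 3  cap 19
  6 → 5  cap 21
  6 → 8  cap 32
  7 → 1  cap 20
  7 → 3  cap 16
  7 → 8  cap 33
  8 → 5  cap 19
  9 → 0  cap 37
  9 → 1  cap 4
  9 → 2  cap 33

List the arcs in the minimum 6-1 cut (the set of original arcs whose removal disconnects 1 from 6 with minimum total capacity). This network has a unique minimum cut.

augment #1: 6→0→1 push 22
augment #2: 6→3→0→1 push 4
augment #3: 6→3→9→1 push 4
augment #4: 6→3→0→2→1 push 11
augment #5: 6→5→4→2→1 push 12
augment #6: 6→5→4→7→1 push 8
max flow = 61; residual-reachable set from 6 gives S-side
cut edges (S→T): {(5,4), (6,0), (6,3)} total cap 61

Min-cut arcs: {(5,4), (6,0), (6,3)} (total capacity 61)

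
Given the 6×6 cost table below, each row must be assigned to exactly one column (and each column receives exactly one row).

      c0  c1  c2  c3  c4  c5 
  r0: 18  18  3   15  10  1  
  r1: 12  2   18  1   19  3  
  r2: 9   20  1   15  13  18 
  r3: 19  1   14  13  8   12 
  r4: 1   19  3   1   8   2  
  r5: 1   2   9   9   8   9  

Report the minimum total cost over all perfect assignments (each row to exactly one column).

Minimum assignment cost: 13

one of 2 optimal assignments: row0→col5 (cost 1), row1→col3 (cost 1), row2→col2 (cost 1), row3→col1 (cost 1), row4→col0 (cost 1), row5→col4 (cost 8)
total = 1 + 1 + 1 + 1 + 1 + 8 = 13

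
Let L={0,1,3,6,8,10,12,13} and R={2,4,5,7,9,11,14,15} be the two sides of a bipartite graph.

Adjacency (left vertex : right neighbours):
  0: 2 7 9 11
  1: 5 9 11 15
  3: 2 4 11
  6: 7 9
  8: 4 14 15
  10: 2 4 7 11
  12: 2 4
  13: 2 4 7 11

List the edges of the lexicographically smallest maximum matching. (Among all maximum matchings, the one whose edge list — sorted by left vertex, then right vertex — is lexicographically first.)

Lex-smallest maximum matching: {(0,2), (1,5), (3,4), (6,9), (8,14), (10,7), (13,11)}

|M| = 7 (so the lex-smallest maximum matching has 7 edges)
process left vertices in ascending order; for each, take the smallest-labelled available neighbour that still permits 7 edges overall, or leave it unmatched if none does
lex-smallest matching: {0-2, 1-5, 3-4, 6-9, 8-14, 10-7, 13-11}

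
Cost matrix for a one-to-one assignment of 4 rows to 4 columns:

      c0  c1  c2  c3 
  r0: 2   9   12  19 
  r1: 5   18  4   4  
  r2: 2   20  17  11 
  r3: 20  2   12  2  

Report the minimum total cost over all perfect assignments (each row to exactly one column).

optimal assignment: row0→col1 (cost 9), row1→col2 (cost 4), row2→col0 (cost 2), row3→col3 (cost 2)
total = 9 + 4 + 2 + 2 = 17

Minimum assignment cost: 17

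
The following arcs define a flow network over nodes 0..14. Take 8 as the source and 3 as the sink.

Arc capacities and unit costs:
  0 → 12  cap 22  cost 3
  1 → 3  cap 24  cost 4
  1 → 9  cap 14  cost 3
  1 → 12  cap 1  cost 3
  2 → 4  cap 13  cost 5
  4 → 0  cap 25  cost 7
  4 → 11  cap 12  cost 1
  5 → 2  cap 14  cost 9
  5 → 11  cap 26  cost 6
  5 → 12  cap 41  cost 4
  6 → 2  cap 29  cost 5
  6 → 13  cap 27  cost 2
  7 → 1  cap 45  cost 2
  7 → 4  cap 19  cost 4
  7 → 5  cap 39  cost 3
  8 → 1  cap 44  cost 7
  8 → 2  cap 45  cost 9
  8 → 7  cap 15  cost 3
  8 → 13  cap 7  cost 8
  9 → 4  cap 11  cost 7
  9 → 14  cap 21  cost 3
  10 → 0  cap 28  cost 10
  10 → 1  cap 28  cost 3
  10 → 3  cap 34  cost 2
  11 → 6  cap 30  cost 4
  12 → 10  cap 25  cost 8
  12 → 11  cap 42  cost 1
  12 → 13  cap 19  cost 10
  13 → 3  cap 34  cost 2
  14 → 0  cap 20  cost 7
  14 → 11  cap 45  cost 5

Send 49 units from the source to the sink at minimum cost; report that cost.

shortest-cost path #1: 8→7→1→3 push 15 @ unit cost 9 (adds 135)
shortest-cost path #2: 8→13→3 push 7 @ unit cost 10 (adds 70)
shortest-cost path #3: 8→1→3 push 9 @ unit cost 11 (adds 99)
shortest-cost path #4: 8→1→7→4→11→6→13→3 push 12 @ unit cost 18 (adds 216)
shortest-cost path #5: 8→1→12→11→6→13→3 push 1 @ unit cost 19 (adds 19)
shortest-cost path #6: 8→1→7→5→12→11→6→13→3 push 3 @ unit cost 21 (adds 63)
shortest-cost path #7: 8→1→9→14→11→6→13→3 push 2 @ unit cost 26 (adds 52)
total cost = 654

Minimum cost for 49 units: 654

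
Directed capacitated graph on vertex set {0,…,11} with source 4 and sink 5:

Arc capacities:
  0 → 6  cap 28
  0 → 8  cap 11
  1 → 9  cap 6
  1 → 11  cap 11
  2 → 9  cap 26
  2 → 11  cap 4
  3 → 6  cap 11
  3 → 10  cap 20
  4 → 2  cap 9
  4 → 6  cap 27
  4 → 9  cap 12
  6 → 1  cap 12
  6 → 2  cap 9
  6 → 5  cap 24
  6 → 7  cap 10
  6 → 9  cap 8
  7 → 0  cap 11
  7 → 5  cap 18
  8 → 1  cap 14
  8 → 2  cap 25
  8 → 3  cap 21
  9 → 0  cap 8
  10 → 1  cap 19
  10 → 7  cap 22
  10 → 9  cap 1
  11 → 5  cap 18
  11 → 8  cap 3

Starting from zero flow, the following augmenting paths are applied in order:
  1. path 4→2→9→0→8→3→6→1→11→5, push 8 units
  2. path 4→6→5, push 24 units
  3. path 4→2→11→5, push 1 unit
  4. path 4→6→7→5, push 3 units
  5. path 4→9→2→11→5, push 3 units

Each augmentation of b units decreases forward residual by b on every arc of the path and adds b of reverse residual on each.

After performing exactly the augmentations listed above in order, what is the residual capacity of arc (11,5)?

Residual capacity of (11,5): 6

after path 1 (4→2→9→0→8→3→6→1→11→5, push 8): res(11,5)=10
after path 2 (4→6→5, push 24): res(11,5)=10
after path 3 (4→2→11→5, push 1): res(11,5)=9
after path 4 (4→6→7→5, push 3): res(11,5)=9
after path 5 (4→9→2→11→5, push 3): res(11,5)=6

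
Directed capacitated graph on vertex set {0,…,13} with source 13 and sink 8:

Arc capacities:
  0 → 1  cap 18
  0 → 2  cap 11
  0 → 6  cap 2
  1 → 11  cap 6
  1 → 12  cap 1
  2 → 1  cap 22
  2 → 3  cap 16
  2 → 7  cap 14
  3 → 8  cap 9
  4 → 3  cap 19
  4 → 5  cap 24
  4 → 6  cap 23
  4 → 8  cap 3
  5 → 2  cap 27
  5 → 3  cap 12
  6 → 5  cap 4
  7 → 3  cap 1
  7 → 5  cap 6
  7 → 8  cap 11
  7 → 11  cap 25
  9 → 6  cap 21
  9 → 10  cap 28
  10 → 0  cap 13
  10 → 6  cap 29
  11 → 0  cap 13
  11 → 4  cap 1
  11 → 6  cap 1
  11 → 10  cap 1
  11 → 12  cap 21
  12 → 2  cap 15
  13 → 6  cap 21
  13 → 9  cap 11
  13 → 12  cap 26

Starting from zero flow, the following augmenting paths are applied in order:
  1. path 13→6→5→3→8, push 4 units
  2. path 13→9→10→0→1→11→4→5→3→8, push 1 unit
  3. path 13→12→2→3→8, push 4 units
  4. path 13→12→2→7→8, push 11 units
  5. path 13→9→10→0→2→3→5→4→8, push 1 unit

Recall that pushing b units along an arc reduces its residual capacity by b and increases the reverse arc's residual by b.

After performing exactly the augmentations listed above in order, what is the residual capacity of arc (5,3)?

Residual capacity of (5,3): 8

after path 1 (13→6→5→3→8, push 4): res(5,3)=8
after path 2 (13→9→10→0→1→11→4→5→3→8, push 1): res(5,3)=7
after path 3 (13→12→2→3→8, push 4): res(5,3)=7
after path 4 (13→12→2→7→8, push 11): res(5,3)=7
after path 5 (13→9→10→0→2→3→5→4→8, push 1): res(5,3)=8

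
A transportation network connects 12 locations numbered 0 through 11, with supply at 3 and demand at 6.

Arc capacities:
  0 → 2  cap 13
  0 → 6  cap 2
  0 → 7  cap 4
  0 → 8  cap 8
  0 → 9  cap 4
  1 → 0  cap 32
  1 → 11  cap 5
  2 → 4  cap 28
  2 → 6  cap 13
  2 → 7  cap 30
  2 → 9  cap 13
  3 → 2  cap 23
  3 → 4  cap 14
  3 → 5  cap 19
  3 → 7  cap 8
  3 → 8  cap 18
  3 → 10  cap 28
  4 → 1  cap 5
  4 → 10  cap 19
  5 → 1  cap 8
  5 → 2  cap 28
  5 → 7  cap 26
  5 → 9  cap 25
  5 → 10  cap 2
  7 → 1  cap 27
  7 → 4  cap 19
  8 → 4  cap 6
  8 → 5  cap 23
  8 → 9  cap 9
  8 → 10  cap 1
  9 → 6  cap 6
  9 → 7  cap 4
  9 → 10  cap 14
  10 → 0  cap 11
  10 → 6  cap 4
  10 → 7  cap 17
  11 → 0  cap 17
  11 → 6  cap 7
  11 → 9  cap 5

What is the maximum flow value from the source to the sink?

augment #1: 3→2→6 bottleneck 13, total now 13
augment #2: 3→10→6 bottleneck 4, total now 17
augment #3: 3→2→9→6 bottleneck 6, total now 23
augment #4: 3→10→0→6 bottleneck 2, total now 25
augment #5: 3→4→1→11→6 bottleneck 5, total now 30

Maximum flow value: 30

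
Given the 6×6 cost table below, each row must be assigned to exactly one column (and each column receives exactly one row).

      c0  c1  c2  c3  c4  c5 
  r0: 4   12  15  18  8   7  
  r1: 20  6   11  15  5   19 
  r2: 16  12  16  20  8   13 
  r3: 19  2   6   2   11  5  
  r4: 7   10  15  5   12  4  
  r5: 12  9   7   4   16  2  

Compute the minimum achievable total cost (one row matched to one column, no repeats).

one of 2 optimal assignments: row0→col0 (cost 4), row1→col1 (cost 6), row2→col4 (cost 8), row3→col2 (cost 6), row4→col3 (cost 5), row5→col5 (cost 2)
total = 4 + 6 + 8 + 6 + 5 + 2 = 31

Minimum assignment cost: 31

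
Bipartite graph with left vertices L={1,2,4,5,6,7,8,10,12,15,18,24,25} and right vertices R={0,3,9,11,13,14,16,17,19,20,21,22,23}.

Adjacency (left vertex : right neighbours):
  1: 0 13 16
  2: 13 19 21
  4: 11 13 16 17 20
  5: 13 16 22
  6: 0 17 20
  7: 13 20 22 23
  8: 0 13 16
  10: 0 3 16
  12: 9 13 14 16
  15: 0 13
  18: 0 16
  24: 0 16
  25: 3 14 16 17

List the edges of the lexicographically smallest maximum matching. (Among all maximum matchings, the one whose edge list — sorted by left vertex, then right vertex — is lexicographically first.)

|M| = 11 (so the lex-smallest maximum matching has 11 edges)
process left vertices in ascending order; for each, take the smallest-labelled available neighbour that still permits 11 edges overall, or leave it unmatched if none does
lex-smallest matching: {1-0, 2-19, 4-11, 5-22, 6-17, 7-20, 8-13, 10-3, 12-9, 18-16, 25-14}

Lex-smallest maximum matching: {(1,0), (2,19), (4,11), (5,22), (6,17), (7,20), (8,13), (10,3), (12,9), (18,16), (25,14)}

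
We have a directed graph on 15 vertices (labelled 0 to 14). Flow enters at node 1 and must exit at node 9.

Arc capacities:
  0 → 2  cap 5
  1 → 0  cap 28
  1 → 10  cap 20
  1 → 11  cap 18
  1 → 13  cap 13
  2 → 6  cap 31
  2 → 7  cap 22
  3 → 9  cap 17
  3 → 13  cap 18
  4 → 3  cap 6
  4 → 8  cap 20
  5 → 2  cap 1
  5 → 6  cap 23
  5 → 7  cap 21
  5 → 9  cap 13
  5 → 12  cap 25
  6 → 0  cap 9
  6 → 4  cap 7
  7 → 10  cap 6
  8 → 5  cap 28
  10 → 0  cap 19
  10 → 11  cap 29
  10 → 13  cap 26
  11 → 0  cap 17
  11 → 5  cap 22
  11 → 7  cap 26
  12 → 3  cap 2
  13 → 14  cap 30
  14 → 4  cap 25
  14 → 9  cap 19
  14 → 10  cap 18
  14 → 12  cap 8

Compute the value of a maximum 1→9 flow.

Maximum flow value: 40

augment #1: 1→11→5→9 bottleneck 13, total now 13
augment #2: 1→13→14→9 bottleneck 13, total now 26
augment #3: 1→10→13→14→9 bottleneck 6, total now 32
augment #4: 1→11→5→12→3→9 bottleneck 2, total now 34
augment #5: 1→0→2→6→4→3→9 bottleneck 5, total now 39
augment #6: 1→10→13→14→4→3→9 bottleneck 1, total now 40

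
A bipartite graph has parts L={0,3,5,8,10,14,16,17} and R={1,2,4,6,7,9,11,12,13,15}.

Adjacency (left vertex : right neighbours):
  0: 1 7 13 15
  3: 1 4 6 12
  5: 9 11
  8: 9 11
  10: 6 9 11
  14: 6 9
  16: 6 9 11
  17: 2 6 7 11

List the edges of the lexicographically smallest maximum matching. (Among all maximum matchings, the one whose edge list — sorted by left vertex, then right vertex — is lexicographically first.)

|M| = 6 (so the lex-smallest maximum matching has 6 edges)
process left vertices in ascending order; for each, take the smallest-labelled available neighbour that still permits 6 edges overall, or leave it unmatched if none does
lex-smallest matching: {0-1, 3-4, 5-9, 8-11, 10-6, 17-2}

Lex-smallest maximum matching: {(0,1), (3,4), (5,9), (8,11), (10,6), (17,2)}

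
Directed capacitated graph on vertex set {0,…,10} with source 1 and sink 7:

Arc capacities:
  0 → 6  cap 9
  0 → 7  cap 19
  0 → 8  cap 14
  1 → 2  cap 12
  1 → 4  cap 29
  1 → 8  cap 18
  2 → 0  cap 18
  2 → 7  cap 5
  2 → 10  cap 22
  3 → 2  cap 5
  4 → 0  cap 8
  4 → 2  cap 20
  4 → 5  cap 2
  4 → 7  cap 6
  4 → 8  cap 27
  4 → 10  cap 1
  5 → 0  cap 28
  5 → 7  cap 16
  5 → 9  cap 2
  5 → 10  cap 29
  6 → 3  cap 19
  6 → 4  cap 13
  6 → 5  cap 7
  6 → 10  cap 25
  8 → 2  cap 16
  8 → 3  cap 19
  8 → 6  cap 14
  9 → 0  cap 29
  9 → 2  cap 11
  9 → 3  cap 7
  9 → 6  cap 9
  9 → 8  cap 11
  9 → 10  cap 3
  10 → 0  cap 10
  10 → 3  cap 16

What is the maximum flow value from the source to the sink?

Maximum flow value: 39

augment #1: 1→2→7 bottleneck 5, total now 5
augment #2: 1→4→7 bottleneck 6, total now 11
augment #3: 1→2→0→7 bottleneck 7, total now 18
augment #4: 1→4→0→7 bottleneck 8, total now 26
augment #5: 1→4→5→7 bottleneck 2, total now 28
augment #6: 1→4→2→0→7 bottleneck 4, total now 32
augment #7: 1→8→6→5→7 bottleneck 7, total now 39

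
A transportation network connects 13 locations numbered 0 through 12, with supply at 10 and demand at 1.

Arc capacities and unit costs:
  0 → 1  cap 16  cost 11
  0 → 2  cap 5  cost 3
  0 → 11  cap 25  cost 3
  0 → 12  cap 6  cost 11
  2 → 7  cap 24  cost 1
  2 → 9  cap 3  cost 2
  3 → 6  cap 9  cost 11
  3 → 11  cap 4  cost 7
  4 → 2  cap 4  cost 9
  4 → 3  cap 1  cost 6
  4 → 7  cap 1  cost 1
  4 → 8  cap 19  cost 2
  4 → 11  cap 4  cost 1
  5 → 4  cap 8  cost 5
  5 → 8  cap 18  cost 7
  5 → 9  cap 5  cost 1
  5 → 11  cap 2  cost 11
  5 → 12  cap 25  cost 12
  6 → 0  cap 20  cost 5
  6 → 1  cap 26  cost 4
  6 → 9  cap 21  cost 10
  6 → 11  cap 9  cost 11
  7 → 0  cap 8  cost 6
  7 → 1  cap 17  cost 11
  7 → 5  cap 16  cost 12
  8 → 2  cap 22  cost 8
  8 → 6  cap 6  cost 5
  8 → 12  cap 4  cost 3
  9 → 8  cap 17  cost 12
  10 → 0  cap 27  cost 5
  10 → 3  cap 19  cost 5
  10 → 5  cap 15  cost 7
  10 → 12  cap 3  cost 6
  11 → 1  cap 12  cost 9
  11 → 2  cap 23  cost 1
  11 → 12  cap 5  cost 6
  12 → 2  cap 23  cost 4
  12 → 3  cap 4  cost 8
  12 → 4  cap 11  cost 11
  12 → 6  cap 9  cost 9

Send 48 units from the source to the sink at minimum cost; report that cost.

Minimum cost for 48 units: 887

shortest-cost path #1: 10→0→1 push 16 @ unit cost 16 (adds 256)
shortest-cost path #2: 10→0→11→1 push 11 @ unit cost 17 (adds 187)
shortest-cost path #3: 10→12→6→1 push 3 @ unit cost 19 (adds 57)
shortest-cost path #4: 10→3→6→1 push 9 @ unit cost 20 (adds 180)
shortest-cost path #5: 10→3→11→1 push 1 @ unit cost 21 (adds 21)
shortest-cost path #6: 10→5→8→6→1 push 6 @ unit cost 23 (adds 138)
shortest-cost path #7: 10→3→11→0→2→7→1 push 2 @ unit cost 24 (adds 48)
total cost = 887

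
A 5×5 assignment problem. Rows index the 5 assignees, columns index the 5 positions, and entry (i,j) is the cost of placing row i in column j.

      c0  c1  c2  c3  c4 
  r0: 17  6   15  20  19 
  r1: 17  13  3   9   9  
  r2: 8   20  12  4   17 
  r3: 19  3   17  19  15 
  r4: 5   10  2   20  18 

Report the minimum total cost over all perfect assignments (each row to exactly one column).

optimal assignment: row0→col1 (cost 6), row1→col2 (cost 3), row2→col3 (cost 4), row3→col4 (cost 15), row4→col0 (cost 5)
total = 6 + 3 + 4 + 15 + 5 = 33

Minimum assignment cost: 33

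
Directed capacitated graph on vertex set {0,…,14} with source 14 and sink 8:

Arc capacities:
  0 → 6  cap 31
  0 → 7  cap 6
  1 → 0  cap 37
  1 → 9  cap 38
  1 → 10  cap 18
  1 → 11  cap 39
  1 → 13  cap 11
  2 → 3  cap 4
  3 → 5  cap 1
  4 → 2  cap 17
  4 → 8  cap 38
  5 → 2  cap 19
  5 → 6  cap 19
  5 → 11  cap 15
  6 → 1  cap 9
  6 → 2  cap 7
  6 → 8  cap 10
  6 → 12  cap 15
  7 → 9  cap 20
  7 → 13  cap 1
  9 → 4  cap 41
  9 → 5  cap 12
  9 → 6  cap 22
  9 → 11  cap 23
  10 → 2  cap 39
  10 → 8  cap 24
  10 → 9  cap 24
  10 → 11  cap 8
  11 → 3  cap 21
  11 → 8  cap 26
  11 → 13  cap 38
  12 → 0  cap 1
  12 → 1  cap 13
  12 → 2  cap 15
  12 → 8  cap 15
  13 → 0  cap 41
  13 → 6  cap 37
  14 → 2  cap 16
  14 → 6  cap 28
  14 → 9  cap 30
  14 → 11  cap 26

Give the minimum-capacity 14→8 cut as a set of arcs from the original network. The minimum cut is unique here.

augment #1: 14→6→8 push 10
augment #2: 14→11→8 push 26
augment #3: 14→6→12→8 push 15
augment #4: 14→9→4→8 push 30
augment #5: 14→6→1→10→8 push 3
augment #6: 14→2→3→5→6→1→10→8 push 1
max flow = 85; residual-reachable set from 14 gives S-side
cut edges (S→T): {(3,5), (14,6), (14,9), (14,11)} total cap 85

Min-cut arcs: {(3,5), (14,6), (14,9), (14,11)} (total capacity 85)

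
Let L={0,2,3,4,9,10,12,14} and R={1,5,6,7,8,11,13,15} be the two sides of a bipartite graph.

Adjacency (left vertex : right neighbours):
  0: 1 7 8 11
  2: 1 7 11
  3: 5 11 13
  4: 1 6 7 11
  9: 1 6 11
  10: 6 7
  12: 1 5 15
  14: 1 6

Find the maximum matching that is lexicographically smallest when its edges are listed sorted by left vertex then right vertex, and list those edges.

|M| = 7 (so the lex-smallest maximum matching has 7 edges)
process left vertices in ascending order; for each, take the smallest-labelled available neighbour that still permits 7 edges overall, or leave it unmatched if none does
lex-smallest matching: {0-8, 2-1, 3-5, 4-6, 9-11, 10-7, 12-15}

Lex-smallest maximum matching: {(0,8), (2,1), (3,5), (4,6), (9,11), (10,7), (12,15)}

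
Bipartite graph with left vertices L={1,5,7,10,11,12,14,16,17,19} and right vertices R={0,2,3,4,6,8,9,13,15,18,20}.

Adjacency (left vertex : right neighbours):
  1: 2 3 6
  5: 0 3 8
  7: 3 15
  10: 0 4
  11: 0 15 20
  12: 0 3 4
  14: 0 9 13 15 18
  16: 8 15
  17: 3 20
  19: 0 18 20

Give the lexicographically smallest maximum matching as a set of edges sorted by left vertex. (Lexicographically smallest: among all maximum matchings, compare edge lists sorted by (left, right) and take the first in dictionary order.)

Lex-smallest maximum matching: {(1,2), (5,0), (7,3), (10,4), (11,15), (14,9), (16,8), (17,20), (19,18)}

|M| = 9 (so the lex-smallest maximum matching has 9 edges)
process left vertices in ascending order; for each, take the smallest-labelled available neighbour that still permits 9 edges overall, or leave it unmatched if none does
lex-smallest matching: {1-2, 5-0, 7-3, 10-4, 11-15, 14-9, 16-8, 17-20, 19-18}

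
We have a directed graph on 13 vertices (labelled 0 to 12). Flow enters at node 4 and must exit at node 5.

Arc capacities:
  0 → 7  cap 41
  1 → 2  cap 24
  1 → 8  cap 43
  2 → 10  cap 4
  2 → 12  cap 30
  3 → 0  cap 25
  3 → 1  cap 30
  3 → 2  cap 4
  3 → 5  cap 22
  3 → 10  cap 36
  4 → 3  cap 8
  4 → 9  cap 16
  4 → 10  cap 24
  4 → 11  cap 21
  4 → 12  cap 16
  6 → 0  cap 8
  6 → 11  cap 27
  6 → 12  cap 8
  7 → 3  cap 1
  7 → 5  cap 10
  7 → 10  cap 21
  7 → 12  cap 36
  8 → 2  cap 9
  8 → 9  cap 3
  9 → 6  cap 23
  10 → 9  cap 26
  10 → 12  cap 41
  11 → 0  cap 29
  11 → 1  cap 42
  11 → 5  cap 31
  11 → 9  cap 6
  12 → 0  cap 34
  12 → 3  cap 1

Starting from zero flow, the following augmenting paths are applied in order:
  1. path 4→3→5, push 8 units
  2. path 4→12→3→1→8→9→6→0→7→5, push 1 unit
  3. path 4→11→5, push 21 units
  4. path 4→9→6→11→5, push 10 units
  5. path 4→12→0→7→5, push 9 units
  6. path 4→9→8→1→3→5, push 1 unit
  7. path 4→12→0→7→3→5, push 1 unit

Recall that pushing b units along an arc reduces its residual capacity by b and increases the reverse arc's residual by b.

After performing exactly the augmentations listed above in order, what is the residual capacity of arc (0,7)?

after path 1 (4→3→5, push 8): res(0,7)=41
after path 2 (4→12→3→1→8→9→6→0→7→5, push 1): res(0,7)=40
after path 3 (4→11→5, push 21): res(0,7)=40
after path 4 (4→9→6→11→5, push 10): res(0,7)=40
after path 5 (4→12→0→7→5, push 9): res(0,7)=31
after path 6 (4→9→8→1→3→5, push 1): res(0,7)=31
after path 7 (4→12→0→7→3→5, push 1): res(0,7)=30

Residual capacity of (0,7): 30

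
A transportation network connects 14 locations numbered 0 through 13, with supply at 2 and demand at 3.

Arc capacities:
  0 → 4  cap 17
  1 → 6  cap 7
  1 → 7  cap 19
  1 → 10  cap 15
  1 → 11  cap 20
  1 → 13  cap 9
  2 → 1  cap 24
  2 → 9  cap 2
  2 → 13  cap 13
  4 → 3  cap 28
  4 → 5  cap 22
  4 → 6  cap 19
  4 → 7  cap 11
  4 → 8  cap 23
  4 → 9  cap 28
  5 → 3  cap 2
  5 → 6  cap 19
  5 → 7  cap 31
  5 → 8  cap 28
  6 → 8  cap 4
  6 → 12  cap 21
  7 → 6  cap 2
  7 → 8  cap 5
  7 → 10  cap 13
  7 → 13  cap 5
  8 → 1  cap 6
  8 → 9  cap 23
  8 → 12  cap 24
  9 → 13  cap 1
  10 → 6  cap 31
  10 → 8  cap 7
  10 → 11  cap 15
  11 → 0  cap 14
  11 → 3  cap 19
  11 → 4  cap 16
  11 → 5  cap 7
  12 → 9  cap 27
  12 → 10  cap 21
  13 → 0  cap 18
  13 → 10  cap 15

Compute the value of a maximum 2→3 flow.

Maximum flow value: 38

augment #1: 2→1→11→3 bottleneck 19, total now 19
augment #2: 2→1→11→4→3 bottleneck 1, total now 20
augment #3: 2→13→0→4→3 bottleneck 13, total now 33
augment #4: 2→1→10→11→4→3 bottleneck 4, total now 37
augment #5: 2→9→13→0→4→3 bottleneck 1, total now 38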